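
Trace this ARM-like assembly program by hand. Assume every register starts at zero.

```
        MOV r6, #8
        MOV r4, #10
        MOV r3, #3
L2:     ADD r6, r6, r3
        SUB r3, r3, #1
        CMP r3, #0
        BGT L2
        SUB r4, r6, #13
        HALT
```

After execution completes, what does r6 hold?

after MOV r6, #8: r6=8
after MOV r4, #10: r4=10
after MOV r3, #3: r3=3
after ADD r6, r6, r3: r6=8+3=11
after SUB r3, r3, #1: r3=3-1=2
CMP r3, #0  (cmp 2,0)
BGT L2: taken
after ADD r6, r6, r3: r6=11+2=13
after SUB r3, r3, #1: r3=2-1=1
CMP r3, #0  (cmp 1,0)
BGT L2: taken
after ADD r6, r6, r3: r6=13+1=14
after SUB r3, r3, #1: r3=1-1=0
CMP r3, #0  (cmp 0,0)
BGT L2: not taken
after SUB r4, r6, #13: r4=14-13=1
halt.

14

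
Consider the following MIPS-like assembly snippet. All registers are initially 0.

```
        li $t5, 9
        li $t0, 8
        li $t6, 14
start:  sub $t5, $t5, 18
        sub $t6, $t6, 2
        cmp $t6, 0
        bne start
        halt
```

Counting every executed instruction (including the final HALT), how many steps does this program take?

32

li $t5, 9 → $t5=9
li $t0, 8 → $t0=8
li $t6, 14 → $t6=14
sub $t5, $t5, 18 → $t5=9-18=-9
sub $t6, $t6, 2 → $t6=14-2=12
cmp $t6, 0  (cmp 12,0)
bne start: taken
sub $t5, $t5, 18 → $t5=(-9)-18=-27
sub $t6, $t6, 2 → $t6=12-2=10
cmp $t6, 0  (cmp 10,0)
bne start: taken
sub $t5, $t5, 18 → $t5=(-27)-18=-45
sub $t6, $t6, 2 → $t6=10-2=8
cmp $t6, 0  (cmp 8,0)
bne start: taken
sub $t5, $t5, 18 → $t5=(-45)-18=-63
sub $t6, $t6, 2 → $t6=8-2=6
cmp $t6, 0  (cmp 6,0)
bne start: taken
sub $t5, $t5, 18 → $t5=(-63)-18=-81
sub $t6, $t6, 2 → $t6=6-2=4
cmp $t6, 0  (cmp 4,0)
bne start: taken
sub $t5, $t5, 18 → $t5=(-81)-18=-99
sub $t6, $t6, 2 → $t6=4-2=2
cmp $t6, 0  (cmp 2,0)
bne start: taken
sub $t5, $t5, 18 → $t5=(-99)-18=-117
sub $t6, $t6, 2 → $t6=2-2=0
cmp $t6, 0  (cmp 0,0)
bne start: not taken
halt.
Total executed instructions: 32.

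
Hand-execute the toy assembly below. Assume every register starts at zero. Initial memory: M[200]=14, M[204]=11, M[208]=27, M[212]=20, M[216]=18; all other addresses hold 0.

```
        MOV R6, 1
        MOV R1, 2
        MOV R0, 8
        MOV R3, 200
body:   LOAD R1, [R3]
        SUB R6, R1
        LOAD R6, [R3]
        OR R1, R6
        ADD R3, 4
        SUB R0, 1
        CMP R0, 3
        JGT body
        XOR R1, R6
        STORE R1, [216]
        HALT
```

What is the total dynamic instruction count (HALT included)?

47

R6=1
R1=2
R0=8
R3=200
R1=M[200]=14
R6=1-14=-13
R6=M[200]=14
R1=14|14=14
R3=200+4=204
R0=8-1=7
CMP R0, 3  (cmp 7,3)
JGT body: taken
R1=M[204]=11
R6=14-11=3
R6=M[204]=11
R1=11|11=11
R3=204+4=208
R0=7-1=6
CMP R0, 3  (cmp 6,3)
JGT body: taken
R1=M[208]=27
R6=11-27=-16
R6=M[208]=27
R1=27|27=27
R3=208+4=212
R0=6-1=5
CMP R0, 3  (cmp 5,3)
JGT body: taken
R1=M[212]=20
R6=27-20=7
R6=M[212]=20
R1=20|20=20
R3=212+4=216
R0=5-1=4
CMP R0, 3  (cmp 4,3)
JGT body: taken
R1=M[216]=18
R6=20-18=2
R6=M[216]=18
R1=18|18=18
R3=216+4=220
R0=4-1=3
CMP R0, 3  (cmp 3,3)
JGT body: not taken
R1=18^18=0
STORE R1, [216] → M[216]=0
halt.
Total executed instructions: 47.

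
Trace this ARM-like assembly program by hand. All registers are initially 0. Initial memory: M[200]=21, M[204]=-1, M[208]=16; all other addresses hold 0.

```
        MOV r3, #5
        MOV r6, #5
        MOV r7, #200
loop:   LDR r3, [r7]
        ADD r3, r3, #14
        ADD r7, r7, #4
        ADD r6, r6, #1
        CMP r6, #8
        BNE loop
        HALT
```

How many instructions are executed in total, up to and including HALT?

after MOV r3, #5: r3=5
after MOV r6, #5: r6=5
after MOV r7, #200: r7=200
after LDR r3, [r7]: r3=M[200]=21
after ADD r3, r3, #14: r3=21+14=35
after ADD r7, r7, #4: r7=200+4=204
after ADD r6, r6, #1: r6=5+1=6
CMP r6, #8  (cmp 6,8)
BNE loop: taken
after LDR r3, [r7]: r3=M[204]=-1
after ADD r3, r3, #14: r3=(-1)+14=13
after ADD r7, r7, #4: r7=204+4=208
after ADD r6, r6, #1: r6=6+1=7
CMP r6, #8  (cmp 7,8)
BNE loop: taken
after LDR r3, [r7]: r3=M[208]=16
after ADD r3, r3, #14: r3=16+14=30
after ADD r7, r7, #4: r7=208+4=212
after ADD r6, r6, #1: r6=7+1=8
CMP r6, #8  (cmp 8,8)
BNE loop: not taken
halt.
Total executed instructions: 22.

22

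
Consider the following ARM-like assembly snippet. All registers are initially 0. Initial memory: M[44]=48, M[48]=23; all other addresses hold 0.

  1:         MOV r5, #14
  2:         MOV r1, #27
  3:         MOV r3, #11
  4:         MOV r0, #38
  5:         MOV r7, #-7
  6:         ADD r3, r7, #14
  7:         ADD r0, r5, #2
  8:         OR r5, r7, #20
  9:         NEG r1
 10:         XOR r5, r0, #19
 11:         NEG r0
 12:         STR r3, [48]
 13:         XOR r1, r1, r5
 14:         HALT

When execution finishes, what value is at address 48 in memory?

after MOV r5, #14: r5=14
after MOV r1, #27: r1=27
after MOV r3, #11: r3=11
after MOV r0, #38: r0=38
after MOV r7, #-7: r7=-7
after ADD r3, r7, #14: r3=(-7)+14=7
after ADD r0, r5, #2: r0=14+2=16
after OR r5, r7, #20: r5=(-7)|20=-3
after NEG r1: r1=-(27)=-27
after XOR r5, r0, #19: r5=16^19=3
after NEG r0: r0=-(16)=-16
STR r3, [48] → M[48]=7
after XOR r1, r1, r5: r1=(-27)^3=-26
halt.

7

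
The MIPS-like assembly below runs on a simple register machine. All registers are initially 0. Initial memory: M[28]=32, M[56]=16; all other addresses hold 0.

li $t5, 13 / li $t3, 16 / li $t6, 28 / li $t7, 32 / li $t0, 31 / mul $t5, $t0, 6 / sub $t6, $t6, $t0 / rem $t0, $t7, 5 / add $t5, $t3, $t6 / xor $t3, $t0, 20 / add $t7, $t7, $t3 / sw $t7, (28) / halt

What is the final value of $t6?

after li $t5, 13: $t5=13
after li $t3, 16: $t3=16
after li $t6, 28: $t6=28
after li $t7, 32: $t7=32
after li $t0, 31: $t0=31
after mul $t5, $t0, 6: $t5=31*6=186
after sub $t6, $t6, $t0: $t6=28-31=-3
after rem $t0, $t7, 5: $t0=32%5=2
after add $t5, $t3, $t6: $t5=16+(-3)=13
after xor $t3, $t0, 20: $t3=2^20=22
after add $t7, $t7, $t3: $t7=32+22=54
sw $t7, (28) → M[28]=54
halt.

-3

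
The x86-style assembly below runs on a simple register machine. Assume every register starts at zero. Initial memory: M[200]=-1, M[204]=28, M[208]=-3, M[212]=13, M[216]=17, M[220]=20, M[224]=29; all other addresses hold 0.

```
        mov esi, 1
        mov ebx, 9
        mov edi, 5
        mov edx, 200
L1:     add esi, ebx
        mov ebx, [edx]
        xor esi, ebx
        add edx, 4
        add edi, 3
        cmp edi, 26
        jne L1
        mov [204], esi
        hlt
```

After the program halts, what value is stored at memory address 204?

after mov esi, 1: esi=1
after mov ebx, 9: ebx=9
after mov edi, 5: edi=5
after mov edx, 200: edx=200
after add esi, ebx: esi=1+9=10
after mov ebx, [edx]: ebx=M[200]=-1
after xor esi, ebx: esi=10^(-1)=-11
after add edx, 4: edx=200+4=204
after add edi, 3: edi=5+3=8
cmp edi, 26  (cmp 8,26)
jne L1: taken
after add esi, ebx: esi=(-11)+(-1)=-12
after mov ebx, [edx]: ebx=M[204]=28
after xor esi, ebx: esi=(-12)^28=-24
after add edx, 4: edx=204+4=208
after add edi, 3: edi=8+3=11
cmp edi, 26  (cmp 11,26)
jne L1: taken
after add esi, ebx: esi=(-24)+28=4
after mov ebx, [edx]: ebx=M[208]=-3
after xor esi, ebx: esi=4^(-3)=-7
after add edx, 4: edx=208+4=212
after add edi, 3: edi=11+3=14
cmp edi, 26  (cmp 14,26)
jne L1: taken
after add esi, ebx: esi=(-7)+(-3)=-10
after mov ebx, [edx]: ebx=M[212]=13
after xor esi, ebx: esi=(-10)^13=-5
after add edx, 4: edx=212+4=216
after add edi, 3: edi=14+3=17
cmp edi, 26  (cmp 17,26)
jne L1: taken
after add esi, ebx: esi=(-5)+13=8
after mov ebx, [edx]: ebx=M[216]=17
after xor esi, ebx: esi=8^17=25
after add edx, 4: edx=216+4=220
after add edi, 3: edi=17+3=20
cmp edi, 26  (cmp 20,26)
jne L1: taken
after add esi, ebx: esi=25+17=42
after mov ebx, [edx]: ebx=M[220]=20
after xor esi, ebx: esi=42^20=62
after add edx, 4: edx=220+4=224
after add edi, 3: edi=20+3=23
cmp edi, 26  (cmp 23,26)
jne L1: taken
after add esi, ebx: esi=62+20=82
after mov ebx, [edx]: ebx=M[224]=29
after xor esi, ebx: esi=82^29=79
after add edx, 4: edx=224+4=228
after add edi, 3: edi=23+3=26
cmp edi, 26  (cmp 26,26)
jne L1: not taken
mov [204], esi → M[204]=79
halt.

79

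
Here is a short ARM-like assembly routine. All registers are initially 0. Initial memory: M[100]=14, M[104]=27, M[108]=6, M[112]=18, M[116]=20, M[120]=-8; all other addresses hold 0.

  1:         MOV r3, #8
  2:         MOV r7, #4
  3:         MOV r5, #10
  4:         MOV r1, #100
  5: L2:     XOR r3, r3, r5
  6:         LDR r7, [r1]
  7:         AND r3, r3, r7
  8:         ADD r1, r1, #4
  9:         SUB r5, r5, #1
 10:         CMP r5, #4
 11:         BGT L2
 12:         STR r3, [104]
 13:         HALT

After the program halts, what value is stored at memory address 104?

0

MOV r3, #8 → r3=8
MOV r7, #4 → r7=4
MOV r5, #10 → r5=10
MOV r1, #100 → r1=100
XOR r3, r3, r5 → r3=8^10=2
LDR r7, [r1] → r7=M[100]=14
AND r3, r3, r7 → r3=2&14=2
ADD r1, r1, #4 → r1=100+4=104
SUB r5, r5, #1 → r5=10-1=9
CMP r5, #4  (cmp 9,4)
BGT L2: taken
XOR r3, r3, r5 → r3=2^9=11
LDR r7, [r1] → r7=M[104]=27
AND r3, r3, r7 → r3=11&27=11
ADD r1, r1, #4 → r1=104+4=108
SUB r5, r5, #1 → r5=9-1=8
CMP r5, #4  (cmp 8,4)
BGT L2: taken
XOR r3, r3, r5 → r3=11^8=3
LDR r7, [r1] → r7=M[108]=6
AND r3, r3, r7 → r3=3&6=2
ADD r1, r1, #4 → r1=108+4=112
SUB r5, r5, #1 → r5=8-1=7
CMP r5, #4  (cmp 7,4)
BGT L2: taken
XOR r3, r3, r5 → r3=2^7=5
LDR r7, [r1] → r7=M[112]=18
AND r3, r3, r7 → r3=5&18=0
ADD r1, r1, #4 → r1=112+4=116
SUB r5, r5, #1 → r5=7-1=6
CMP r5, #4  (cmp 6,4)
BGT L2: taken
XOR r3, r3, r5 → r3=0^6=6
LDR r7, [r1] → r7=M[116]=20
AND r3, r3, r7 → r3=6&20=4
ADD r1, r1, #4 → r1=116+4=120
SUB r5, r5, #1 → r5=6-1=5
CMP r5, #4  (cmp 5,4)
BGT L2: taken
XOR r3, r3, r5 → r3=4^5=1
LDR r7, [r1] → r7=M[120]=-8
AND r3, r3, r7 → r3=1&(-8)=0
ADD r1, r1, #4 → r1=120+4=124
SUB r5, r5, #1 → r5=5-1=4
CMP r5, #4  (cmp 4,4)
BGT L2: not taken
STR r3, [104] → M[104]=0
halt.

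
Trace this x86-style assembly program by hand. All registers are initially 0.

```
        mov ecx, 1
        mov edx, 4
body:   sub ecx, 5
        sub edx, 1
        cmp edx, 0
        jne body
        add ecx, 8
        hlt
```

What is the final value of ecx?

ecx=1
edx=4
ecx=1-5=-4
edx=4-1=3
cmp edx, 0  (cmp 3,0)
jne body: taken
ecx=(-4)-5=-9
edx=3-1=2
cmp edx, 0  (cmp 2,0)
jne body: taken
ecx=(-9)-5=-14
edx=2-1=1
cmp edx, 0  (cmp 1,0)
jne body: taken
ecx=(-14)-5=-19
edx=1-1=0
cmp edx, 0  (cmp 0,0)
jne body: not taken
ecx=(-19)+8=-11
halt.

-11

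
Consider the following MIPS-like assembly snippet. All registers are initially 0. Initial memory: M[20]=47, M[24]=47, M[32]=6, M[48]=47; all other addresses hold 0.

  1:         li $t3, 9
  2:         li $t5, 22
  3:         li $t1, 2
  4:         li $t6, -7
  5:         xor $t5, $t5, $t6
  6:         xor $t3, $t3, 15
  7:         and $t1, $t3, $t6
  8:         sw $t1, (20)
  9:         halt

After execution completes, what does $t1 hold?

after li $t3, 9: $t3=9
after li $t5, 22: $t5=22
after li $t1, 2: $t1=2
after li $t6, -7: $t6=-7
after xor $t5, $t5, $t6: $t5=22^(-7)=-17
after xor $t3, $t3, 15: $t3=9^15=6
after and $t1, $t3, $t6: $t1=6&(-7)=0
sw $t1, (20) → M[20]=0
halt.

0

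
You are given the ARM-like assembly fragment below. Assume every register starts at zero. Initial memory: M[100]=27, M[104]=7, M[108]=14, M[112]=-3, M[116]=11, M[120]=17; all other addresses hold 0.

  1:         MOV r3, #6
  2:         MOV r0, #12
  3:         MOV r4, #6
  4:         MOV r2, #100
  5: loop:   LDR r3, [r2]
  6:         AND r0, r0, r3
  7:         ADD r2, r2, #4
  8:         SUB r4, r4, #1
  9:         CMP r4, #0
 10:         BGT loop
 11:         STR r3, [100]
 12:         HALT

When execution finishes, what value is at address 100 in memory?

17

MOV r3, #6 → r3=6
MOV r0, #12 → r0=12
MOV r4, #6 → r4=6
MOV r2, #100 → r2=100
LDR r3, [r2] → r3=M[100]=27
AND r0, r0, r3 → r0=12&27=8
ADD r2, r2, #4 → r2=100+4=104
SUB r4, r4, #1 → r4=6-1=5
CMP r4, #0  (cmp 5,0)
BGT loop: taken
LDR r3, [r2] → r3=M[104]=7
AND r0, r0, r3 → r0=8&7=0
ADD r2, r2, #4 → r2=104+4=108
SUB r4, r4, #1 → r4=5-1=4
CMP r4, #0  (cmp 4,0)
BGT loop: taken
LDR r3, [r2] → r3=M[108]=14
AND r0, r0, r3 → r0=0&14=0
ADD r2, r2, #4 → r2=108+4=112
SUB r4, r4, #1 → r4=4-1=3
CMP r4, #0  (cmp 3,0)
BGT loop: taken
LDR r3, [r2] → r3=M[112]=-3
AND r0, r0, r3 → r0=0&(-3)=0
ADD r2, r2, #4 → r2=112+4=116
SUB r4, r4, #1 → r4=3-1=2
CMP r4, #0  (cmp 2,0)
BGT loop: taken
LDR r3, [r2] → r3=M[116]=11
AND r0, r0, r3 → r0=0&11=0
ADD r2, r2, #4 → r2=116+4=120
SUB r4, r4, #1 → r4=2-1=1
CMP r4, #0  (cmp 1,0)
BGT loop: taken
LDR r3, [r2] → r3=M[120]=17
AND r0, r0, r3 → r0=0&17=0
ADD r2, r2, #4 → r2=120+4=124
SUB r4, r4, #1 → r4=1-1=0
CMP r4, #0  (cmp 0,0)
BGT loop: not taken
STR r3, [100] → M[100]=17
halt.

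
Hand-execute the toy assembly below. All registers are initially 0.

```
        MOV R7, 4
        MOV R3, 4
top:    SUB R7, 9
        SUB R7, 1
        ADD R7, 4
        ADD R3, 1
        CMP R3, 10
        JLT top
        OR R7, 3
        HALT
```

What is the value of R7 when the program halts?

R7=4
R3=4
R7=4-9=-5
R7=(-5)-1=-6
R7=(-6)+4=-2
R3=4+1=5
CMP R3, 10  (cmp 5,10)
JLT top: taken
R7=(-2)-9=-11
R7=(-11)-1=-12
R7=(-12)+4=-8
R3=5+1=6
CMP R3, 10  (cmp 6,10)
JLT top: taken
R7=(-8)-9=-17
R7=(-17)-1=-18
R7=(-18)+4=-14
R3=6+1=7
CMP R3, 10  (cmp 7,10)
JLT top: taken
R7=(-14)-9=-23
R7=(-23)-1=-24
R7=(-24)+4=-20
R3=7+1=8
CMP R3, 10  (cmp 8,10)
JLT top: taken
R7=(-20)-9=-29
R7=(-29)-1=-30
R7=(-30)+4=-26
R3=8+1=9
CMP R3, 10  (cmp 9,10)
JLT top: taken
R7=(-26)-9=-35
R7=(-35)-1=-36
R7=(-36)+4=-32
R3=9+1=10
CMP R3, 10  (cmp 10,10)
JLT top: not taken
R7=(-32)|3=-29
halt.

-29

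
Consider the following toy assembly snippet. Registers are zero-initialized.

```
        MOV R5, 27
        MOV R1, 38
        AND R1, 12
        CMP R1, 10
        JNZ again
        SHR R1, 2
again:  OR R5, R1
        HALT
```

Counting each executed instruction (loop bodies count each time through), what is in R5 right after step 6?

31

MOV R5, 27 → R5=27
MOV R1, 38 → R1=38
AND R1, 12 → R1=38&12=4
CMP R1, 10  (cmp 4,10)
JNZ again: taken
OR R5, R1 → R5=27|4=31
After step 6: R5 = 31.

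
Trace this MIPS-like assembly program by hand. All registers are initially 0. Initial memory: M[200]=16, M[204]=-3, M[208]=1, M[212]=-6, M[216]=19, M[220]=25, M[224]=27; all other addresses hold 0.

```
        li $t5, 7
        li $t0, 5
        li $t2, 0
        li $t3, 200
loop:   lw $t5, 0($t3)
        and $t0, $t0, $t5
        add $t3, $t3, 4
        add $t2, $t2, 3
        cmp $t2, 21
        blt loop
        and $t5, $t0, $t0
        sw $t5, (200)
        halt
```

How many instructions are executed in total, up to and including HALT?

49

$t5=7
$t0=5
$t2=0
$t3=200
$t5=M[200]=16
$t0=5&16=0
$t3=200+4=204
$t2=0+3=3
cmp $t2, 21  (cmp 3,21)
blt loop: taken
$t5=M[204]=-3
$t0=0&(-3)=0
$t3=204+4=208
$t2=3+3=6
cmp $t2, 21  (cmp 6,21)
blt loop: taken
$t5=M[208]=1
$t0=0&1=0
$t3=208+4=212
$t2=6+3=9
cmp $t2, 21  (cmp 9,21)
blt loop: taken
$t5=M[212]=-6
$t0=0&(-6)=0
$t3=212+4=216
$t2=9+3=12
cmp $t2, 21  (cmp 12,21)
blt loop: taken
$t5=M[216]=19
$t0=0&19=0
$t3=216+4=220
$t2=12+3=15
cmp $t2, 21  (cmp 15,21)
blt loop: taken
$t5=M[220]=25
$t0=0&25=0
$t3=220+4=224
$t2=15+3=18
cmp $t2, 21  (cmp 18,21)
blt loop: taken
$t5=M[224]=27
$t0=0&27=0
$t3=224+4=228
$t2=18+3=21
cmp $t2, 21  (cmp 21,21)
blt loop: not taken
$t5=0&0=0
sw $t5, (200) → M[200]=0
halt.
Total executed instructions: 49.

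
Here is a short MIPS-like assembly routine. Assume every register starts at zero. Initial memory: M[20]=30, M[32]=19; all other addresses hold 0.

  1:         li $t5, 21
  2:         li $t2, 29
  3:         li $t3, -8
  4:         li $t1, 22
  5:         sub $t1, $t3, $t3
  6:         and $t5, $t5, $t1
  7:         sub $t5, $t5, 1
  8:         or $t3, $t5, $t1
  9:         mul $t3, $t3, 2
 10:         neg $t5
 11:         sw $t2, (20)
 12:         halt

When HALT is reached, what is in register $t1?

li $t5, 21 → $t5=21
li $t2, 29 → $t2=29
li $t3, -8 → $t3=-8
li $t1, 22 → $t1=22
sub $t1, $t3, $t3 → $t1=(-8)-(-8)=0
and $t5, $t5, $t1 → $t5=21&0=0
sub $t5, $t5, 1 → $t5=0-1=-1
or $t3, $t5, $t1 → $t3=(-1)|0=-1
mul $t3, $t3, 2 → $t3=(-1)*2=-2
neg $t5 → $t5=-(-1)=1
sw $t2, (20) → M[20]=29
halt.

0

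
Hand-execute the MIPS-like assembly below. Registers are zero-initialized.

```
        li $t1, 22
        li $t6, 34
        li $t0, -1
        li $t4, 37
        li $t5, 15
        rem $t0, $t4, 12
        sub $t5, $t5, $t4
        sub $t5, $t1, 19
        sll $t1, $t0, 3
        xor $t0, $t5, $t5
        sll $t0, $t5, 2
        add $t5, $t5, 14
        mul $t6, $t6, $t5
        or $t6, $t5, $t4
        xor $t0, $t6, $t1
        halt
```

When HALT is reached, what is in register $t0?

$t1=22
$t6=34
$t0=-1
$t4=37
$t5=15
$t0=37%12=1
$t5=15-37=-22
$t5=22-19=3
$t1=1<<3=8
$t0=3^3=0
$t0=3<<2=12
$t5=3+14=17
$t6=34*17=578
$t6=17|37=53
$t0=53^8=61
halt.

61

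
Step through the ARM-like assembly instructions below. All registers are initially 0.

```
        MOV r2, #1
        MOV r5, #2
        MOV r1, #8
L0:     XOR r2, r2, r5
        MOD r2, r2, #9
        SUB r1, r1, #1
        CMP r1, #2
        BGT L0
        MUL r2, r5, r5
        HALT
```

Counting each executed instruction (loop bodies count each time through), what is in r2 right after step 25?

3

after MOV r2, #1: r2=1
after MOV r5, #2: r5=2
after MOV r1, #8: r1=8
after XOR r2, r2, r5: r2=1^2=3
after MOD r2, r2, #9: r2=3%9=3
after SUB r1, r1, #1: r1=8-1=7
CMP r1, #2  (cmp 7,2)
BGT L0: taken
after XOR r2, r2, r5: r2=3^2=1
after MOD r2, r2, #9: r2=1%9=1
after SUB r1, r1, #1: r1=7-1=6
CMP r1, #2  (cmp 6,2)
BGT L0: taken
after XOR r2, r2, r5: r2=1^2=3
after MOD r2, r2, #9: r2=3%9=3
after SUB r1, r1, #1: r1=6-1=5
CMP r1, #2  (cmp 5,2)
BGT L0: taken
after XOR r2, r2, r5: r2=3^2=1
after MOD r2, r2, #9: r2=1%9=1
after SUB r1, r1, #1: r1=5-1=4
CMP r1, #2  (cmp 4,2)
BGT L0: taken
after XOR r2, r2, r5: r2=1^2=3
after MOD r2, r2, #9: r2=3%9=3
After step 25: r2 = 3.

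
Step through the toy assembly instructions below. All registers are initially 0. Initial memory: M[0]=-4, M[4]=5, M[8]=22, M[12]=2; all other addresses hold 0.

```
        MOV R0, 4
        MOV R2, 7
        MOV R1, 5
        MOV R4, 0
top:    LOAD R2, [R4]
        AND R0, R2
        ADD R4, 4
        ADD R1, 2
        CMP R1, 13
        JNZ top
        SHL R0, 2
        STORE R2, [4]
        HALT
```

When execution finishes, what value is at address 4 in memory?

MOV R0, 4 → R0=4
MOV R2, 7 → R2=7
MOV R1, 5 → R1=5
MOV R4, 0 → R4=0
LOAD R2, [R4] → R2=M[0]=-4
AND R0, R2 → R0=4&(-4)=4
ADD R4, 4 → R4=0+4=4
ADD R1, 2 → R1=5+2=7
CMP R1, 13  (cmp 7,13)
JNZ top: taken
LOAD R2, [R4] → R2=M[4]=5
AND R0, R2 → R0=4&5=4
ADD R4, 4 → R4=4+4=8
ADD R1, 2 → R1=7+2=9
CMP R1, 13  (cmp 9,13)
JNZ top: taken
LOAD R2, [R4] → R2=M[8]=22
AND R0, R2 → R0=4&22=4
ADD R4, 4 → R4=8+4=12
ADD R1, 2 → R1=9+2=11
CMP R1, 13  (cmp 11,13)
JNZ top: taken
LOAD R2, [R4] → R2=M[12]=2
AND R0, R2 → R0=4&2=0
ADD R4, 4 → R4=12+4=16
ADD R1, 2 → R1=11+2=13
CMP R1, 13  (cmp 13,13)
JNZ top: not taken
SHL R0, 2 → R0=0<<2=0
STORE R2, [4] → M[4]=2
halt.

2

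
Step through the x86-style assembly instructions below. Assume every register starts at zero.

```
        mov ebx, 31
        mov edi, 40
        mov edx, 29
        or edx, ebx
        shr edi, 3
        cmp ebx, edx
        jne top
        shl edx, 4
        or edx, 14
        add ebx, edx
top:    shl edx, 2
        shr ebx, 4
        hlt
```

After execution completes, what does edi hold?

mov ebx, 31 → ebx=31
mov edi, 40 → edi=40
mov edx, 29 → edx=29
or edx, ebx → edx=29|31=31
shr edi, 3 → edi=40>>3=5
cmp ebx, edx  (cmp 31,31)
jne top: not taken
shl edx, 4 → edx=31<<4=496
or edx, 14 → edx=496|14=510
add ebx, edx → ebx=31+510=541
shl edx, 2 → edx=510<<2=2040
shr ebx, 4 → ebx=541>>4=33
halt.

5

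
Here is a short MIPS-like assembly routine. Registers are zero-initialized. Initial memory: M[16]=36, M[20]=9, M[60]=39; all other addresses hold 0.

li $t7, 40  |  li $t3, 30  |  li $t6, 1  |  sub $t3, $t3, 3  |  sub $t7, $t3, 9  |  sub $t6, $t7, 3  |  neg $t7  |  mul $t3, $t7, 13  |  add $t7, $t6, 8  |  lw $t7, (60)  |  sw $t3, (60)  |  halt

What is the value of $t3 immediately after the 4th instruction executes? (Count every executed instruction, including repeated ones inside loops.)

$t7=40
$t3=30
$t6=1
$t3=30-3=27
After step 4: $t3 = 27.

27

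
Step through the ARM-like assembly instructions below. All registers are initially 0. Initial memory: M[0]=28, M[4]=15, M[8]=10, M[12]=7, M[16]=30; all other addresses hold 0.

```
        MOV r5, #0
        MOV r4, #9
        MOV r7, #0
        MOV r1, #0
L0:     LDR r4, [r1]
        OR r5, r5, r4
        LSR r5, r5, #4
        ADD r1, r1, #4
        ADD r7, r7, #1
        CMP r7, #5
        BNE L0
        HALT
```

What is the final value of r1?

r5=0
r4=9
r7=0
r1=0
r4=M[0]=28
r5=0|28=28
r5=28>>4=1
r1=0+4=4
r7=0+1=1
CMP r7, #5  (cmp 1,5)
BNE L0: taken
r4=M[4]=15
r5=1|15=15
r5=15>>4=0
r1=4+4=8
r7=1+1=2
CMP r7, #5  (cmp 2,5)
BNE L0: taken
r4=M[8]=10
r5=0|10=10
r5=10>>4=0
r1=8+4=12
r7=2+1=3
CMP r7, #5  (cmp 3,5)
BNE L0: taken
r4=M[12]=7
r5=0|7=7
r5=7>>4=0
r1=12+4=16
r7=3+1=4
CMP r7, #5  (cmp 4,5)
BNE L0: taken
r4=M[16]=30
r5=0|30=30
r5=30>>4=1
r1=16+4=20
r7=4+1=5
CMP r7, #5  (cmp 5,5)
BNE L0: not taken
halt.

20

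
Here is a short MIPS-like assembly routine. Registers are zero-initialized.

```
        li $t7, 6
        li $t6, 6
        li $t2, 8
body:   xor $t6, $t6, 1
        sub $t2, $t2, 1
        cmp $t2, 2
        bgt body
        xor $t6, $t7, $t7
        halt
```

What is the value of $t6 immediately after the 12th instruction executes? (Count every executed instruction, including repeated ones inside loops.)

7

after li $t7, 6: $t7=6
after li $t6, 6: $t6=6
after li $t2, 8: $t2=8
after xor $t6, $t6, 1: $t6=6^1=7
after sub $t2, $t2, 1: $t2=8-1=7
cmp $t2, 2  (cmp 7,2)
bgt body: taken
after xor $t6, $t6, 1: $t6=7^1=6
after sub $t2, $t2, 1: $t2=7-1=6
cmp $t2, 2  (cmp 6,2)
bgt body: taken
after xor $t6, $t6, 1: $t6=6^1=7
After step 12: $t6 = 7.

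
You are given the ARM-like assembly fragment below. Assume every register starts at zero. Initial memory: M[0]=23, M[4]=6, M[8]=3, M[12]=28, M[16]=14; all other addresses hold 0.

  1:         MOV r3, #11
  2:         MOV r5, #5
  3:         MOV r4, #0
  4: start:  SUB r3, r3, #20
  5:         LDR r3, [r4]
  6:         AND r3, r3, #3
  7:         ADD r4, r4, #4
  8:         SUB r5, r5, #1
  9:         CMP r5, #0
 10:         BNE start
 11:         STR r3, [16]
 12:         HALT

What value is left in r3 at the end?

after MOV r3, #11: r3=11
after MOV r5, #5: r5=5
after MOV r4, #0: r4=0
after SUB r3, r3, #20: r3=11-20=-9
after LDR r3, [r4]: r3=M[0]=23
after AND r3, r3, #3: r3=23&3=3
after ADD r4, r4, #4: r4=0+4=4
after SUB r5, r5, #1: r5=5-1=4
CMP r5, #0  (cmp 4,0)
BNE start: taken
after SUB r3, r3, #20: r3=3-20=-17
after LDR r3, [r4]: r3=M[4]=6
after AND r3, r3, #3: r3=6&3=2
after ADD r4, r4, #4: r4=4+4=8
after SUB r5, r5, #1: r5=4-1=3
CMP r5, #0  (cmp 3,0)
BNE start: taken
after SUB r3, r3, #20: r3=2-20=-18
after LDR r3, [r4]: r3=M[8]=3
after AND r3, r3, #3: r3=3&3=3
after ADD r4, r4, #4: r4=8+4=12
after SUB r5, r5, #1: r5=3-1=2
CMP r5, #0  (cmp 2,0)
BNE start: taken
after SUB r3, r3, #20: r3=3-20=-17
after LDR r3, [r4]: r3=M[12]=28
after AND r3, r3, #3: r3=28&3=0
after ADD r4, r4, #4: r4=12+4=16
after SUB r5, r5, #1: r5=2-1=1
CMP r5, #0  (cmp 1,0)
BNE start: taken
after SUB r3, r3, #20: r3=0-20=-20
after LDR r3, [r4]: r3=M[16]=14
after AND r3, r3, #3: r3=14&3=2
after ADD r4, r4, #4: r4=16+4=20
after SUB r5, r5, #1: r5=1-1=0
CMP r5, #0  (cmp 0,0)
BNE start: not taken
STR r3, [16] → M[16]=2
halt.

2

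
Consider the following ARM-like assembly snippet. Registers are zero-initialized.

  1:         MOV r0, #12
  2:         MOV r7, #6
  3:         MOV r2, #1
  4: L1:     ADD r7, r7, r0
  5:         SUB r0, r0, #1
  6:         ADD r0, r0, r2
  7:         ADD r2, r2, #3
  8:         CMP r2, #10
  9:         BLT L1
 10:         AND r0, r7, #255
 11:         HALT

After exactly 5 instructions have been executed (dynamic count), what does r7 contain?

after MOV r0, #12: r0=12
after MOV r7, #6: r7=6
after MOV r2, #1: r2=1
after ADD r7, r7, r0: r7=6+12=18
after SUB r0, r0, #1: r0=12-1=11
After step 5: r7 = 18.

18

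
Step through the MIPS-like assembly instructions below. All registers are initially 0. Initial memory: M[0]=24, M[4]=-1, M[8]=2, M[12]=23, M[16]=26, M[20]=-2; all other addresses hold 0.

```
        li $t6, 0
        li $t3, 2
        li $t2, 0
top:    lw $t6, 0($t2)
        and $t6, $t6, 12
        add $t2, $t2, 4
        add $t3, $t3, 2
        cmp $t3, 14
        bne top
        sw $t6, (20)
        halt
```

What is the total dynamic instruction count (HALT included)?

after li $t6, 0: $t6=0
after li $t3, 2: $t3=2
after li $t2, 0: $t2=0
after lw $t6, 0($t2): $t6=M[0]=24
after and $t6, $t6, 12: $t6=24&12=8
after add $t2, $t2, 4: $t2=0+4=4
after add $t3, $t3, 2: $t3=2+2=4
cmp $t3, 14  (cmp 4,14)
bne top: taken
after lw $t6, 0($t2): $t6=M[4]=-1
after and $t6, $t6, 12: $t6=(-1)&12=12
after add $t2, $t2, 4: $t2=4+4=8
after add $t3, $t3, 2: $t3=4+2=6
cmp $t3, 14  (cmp 6,14)
bne top: taken
after lw $t6, 0($t2): $t6=M[8]=2
after and $t6, $t6, 12: $t6=2&12=0
after add $t2, $t2, 4: $t2=8+4=12
after add $t3, $t3, 2: $t3=6+2=8
cmp $t3, 14  (cmp 8,14)
bne top: taken
after lw $t6, 0($t2): $t6=M[12]=23
after and $t6, $t6, 12: $t6=23&12=4
after add $t2, $t2, 4: $t2=12+4=16
after add $t3, $t3, 2: $t3=8+2=10
cmp $t3, 14  (cmp 10,14)
bne top: taken
after lw $t6, 0($t2): $t6=M[16]=26
after and $t6, $t6, 12: $t6=26&12=8
after add $t2, $t2, 4: $t2=16+4=20
after add $t3, $t3, 2: $t3=10+2=12
cmp $t3, 14  (cmp 12,14)
bne top: taken
after lw $t6, 0($t2): $t6=M[20]=-2
after and $t6, $t6, 12: $t6=(-2)&12=12
after add $t2, $t2, 4: $t2=20+4=24
after add $t3, $t3, 2: $t3=12+2=14
cmp $t3, 14  (cmp 14,14)
bne top: not taken
sw $t6, (20) → M[20]=12
halt.
Total executed instructions: 41.

41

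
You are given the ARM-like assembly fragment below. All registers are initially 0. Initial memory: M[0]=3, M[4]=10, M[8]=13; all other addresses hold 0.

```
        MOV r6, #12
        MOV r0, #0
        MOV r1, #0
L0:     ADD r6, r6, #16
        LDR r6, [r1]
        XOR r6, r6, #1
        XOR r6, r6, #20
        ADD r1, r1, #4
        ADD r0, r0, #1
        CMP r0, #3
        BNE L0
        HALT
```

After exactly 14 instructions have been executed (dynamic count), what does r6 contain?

11

after MOV r6, #12: r6=12
after MOV r0, #0: r0=0
after MOV r1, #0: r1=0
after ADD r6, r6, #16: r6=12+16=28
after LDR r6, [r1]: r6=M[0]=3
after XOR r6, r6, #1: r6=3^1=2
after XOR r6, r6, #20: r6=2^20=22
after ADD r1, r1, #4: r1=0+4=4
after ADD r0, r0, #1: r0=0+1=1
CMP r0, #3  (cmp 1,3)
BNE L0: taken
after ADD r6, r6, #16: r6=22+16=38
after LDR r6, [r1]: r6=M[4]=10
after XOR r6, r6, #1: r6=10^1=11
After step 14: r6 = 11.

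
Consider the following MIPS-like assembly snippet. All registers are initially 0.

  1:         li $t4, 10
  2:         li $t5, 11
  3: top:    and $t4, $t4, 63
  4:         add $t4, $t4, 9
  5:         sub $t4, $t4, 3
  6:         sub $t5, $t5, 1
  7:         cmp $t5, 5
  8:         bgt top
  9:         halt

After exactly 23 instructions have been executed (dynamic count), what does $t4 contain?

34

$t4=10
$t5=11
$t4=10&63=10
$t4=10+9=19
$t4=19-3=16
$t5=11-1=10
cmp $t5, 5  (cmp 10,5)
bgt top: taken
$t4=16&63=16
$t4=16+9=25
$t4=25-3=22
$t5=10-1=9
cmp $t5, 5  (cmp 9,5)
bgt top: taken
$t4=22&63=22
$t4=22+9=31
$t4=31-3=28
$t5=9-1=8
cmp $t5, 5  (cmp 8,5)
bgt top: taken
$t4=28&63=28
$t4=28+9=37
$t4=37-3=34
After step 23: $t4 = 34.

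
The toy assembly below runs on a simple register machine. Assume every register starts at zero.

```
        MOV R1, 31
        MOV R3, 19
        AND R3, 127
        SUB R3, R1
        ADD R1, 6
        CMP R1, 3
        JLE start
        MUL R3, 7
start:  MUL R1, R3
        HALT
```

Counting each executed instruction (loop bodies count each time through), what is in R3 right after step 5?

-12

after MOV R1, 31: R1=31
after MOV R3, 19: R3=19
after AND R3, 127: R3=19&127=19
after SUB R3, R1: R3=19-31=-12
after ADD R1, 6: R1=31+6=37
After step 5: R3 = -12.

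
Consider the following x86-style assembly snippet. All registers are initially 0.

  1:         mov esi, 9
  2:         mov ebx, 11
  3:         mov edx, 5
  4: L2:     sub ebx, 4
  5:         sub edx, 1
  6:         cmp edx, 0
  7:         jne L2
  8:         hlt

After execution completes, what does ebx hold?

-9

after mov esi, 9: esi=9
after mov ebx, 11: ebx=11
after mov edx, 5: edx=5
after sub ebx, 4: ebx=11-4=7
after sub edx, 1: edx=5-1=4
cmp edx, 0  (cmp 4,0)
jne L2: taken
after sub ebx, 4: ebx=7-4=3
after sub edx, 1: edx=4-1=3
cmp edx, 0  (cmp 3,0)
jne L2: taken
after sub ebx, 4: ebx=3-4=-1
after sub edx, 1: edx=3-1=2
cmp edx, 0  (cmp 2,0)
jne L2: taken
after sub ebx, 4: ebx=(-1)-4=-5
after sub edx, 1: edx=2-1=1
cmp edx, 0  (cmp 1,0)
jne L2: taken
after sub ebx, 4: ebx=(-5)-4=-9
after sub edx, 1: edx=1-1=0
cmp edx, 0  (cmp 0,0)
jne L2: not taken
halt.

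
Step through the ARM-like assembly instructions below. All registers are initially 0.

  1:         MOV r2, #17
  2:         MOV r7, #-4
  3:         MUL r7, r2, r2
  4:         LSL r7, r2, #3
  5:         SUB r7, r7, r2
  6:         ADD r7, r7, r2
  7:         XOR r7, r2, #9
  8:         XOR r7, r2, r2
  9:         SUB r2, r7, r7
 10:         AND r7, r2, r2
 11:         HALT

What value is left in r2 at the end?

0

r2=17
r7=-4
r7=17*17=289
r7=17<<3=136
r7=136-17=119
r7=119+17=136
r7=17^9=24
r7=17^17=0
r2=0-0=0
r7=0&0=0
halt.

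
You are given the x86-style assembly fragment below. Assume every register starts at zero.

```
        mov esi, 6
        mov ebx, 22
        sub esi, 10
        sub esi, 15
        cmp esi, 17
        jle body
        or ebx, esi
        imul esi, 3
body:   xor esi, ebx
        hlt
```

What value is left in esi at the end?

mov esi, 6 → esi=6
mov ebx, 22 → ebx=22
sub esi, 10 → esi=6-10=-4
sub esi, 15 → esi=(-4)-15=-19
cmp esi, 17  (cmp -19,17)
jle body: taken
xor esi, ebx → esi=(-19)^22=-5
halt.

-5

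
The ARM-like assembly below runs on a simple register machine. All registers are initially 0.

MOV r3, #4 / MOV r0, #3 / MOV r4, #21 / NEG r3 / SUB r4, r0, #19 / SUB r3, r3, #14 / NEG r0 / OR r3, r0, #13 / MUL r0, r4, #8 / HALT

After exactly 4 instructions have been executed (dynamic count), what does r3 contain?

-4

MOV r3, #4 → r3=4
MOV r0, #3 → r0=3
MOV r4, #21 → r4=21
NEG r3 → r3=-(4)=-4
After step 4: r3 = -4.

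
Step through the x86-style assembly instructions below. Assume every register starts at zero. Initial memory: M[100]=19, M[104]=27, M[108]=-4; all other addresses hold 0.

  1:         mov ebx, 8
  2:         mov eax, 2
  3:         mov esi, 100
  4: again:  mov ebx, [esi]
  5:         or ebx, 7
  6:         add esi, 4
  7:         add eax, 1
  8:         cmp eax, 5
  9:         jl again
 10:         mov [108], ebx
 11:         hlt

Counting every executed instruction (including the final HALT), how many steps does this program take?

23

after mov ebx, 8: ebx=8
after mov eax, 2: eax=2
after mov esi, 100: esi=100
after mov ebx, [esi]: ebx=M[100]=19
after or ebx, 7: ebx=19|7=23
after add esi, 4: esi=100+4=104
after add eax, 1: eax=2+1=3
cmp eax, 5  (cmp 3,5)
jl again: taken
after mov ebx, [esi]: ebx=M[104]=27
after or ebx, 7: ebx=27|7=31
after add esi, 4: esi=104+4=108
after add eax, 1: eax=3+1=4
cmp eax, 5  (cmp 4,5)
jl again: taken
after mov ebx, [esi]: ebx=M[108]=-4
after or ebx, 7: ebx=(-4)|7=-1
after add esi, 4: esi=108+4=112
after add eax, 1: eax=4+1=5
cmp eax, 5  (cmp 5,5)
jl again: not taken
mov [108], ebx → M[108]=-1
halt.
Total executed instructions: 23.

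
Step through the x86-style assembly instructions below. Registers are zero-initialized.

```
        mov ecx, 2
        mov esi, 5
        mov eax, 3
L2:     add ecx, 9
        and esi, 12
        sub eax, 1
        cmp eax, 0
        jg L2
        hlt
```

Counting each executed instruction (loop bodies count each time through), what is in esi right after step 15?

4

ecx=2
esi=5
eax=3
ecx=2+9=11
esi=5&12=4
eax=3-1=2
cmp eax, 0  (cmp 2,0)
jg L2: taken
ecx=11+9=20
esi=4&12=4
eax=2-1=1
cmp eax, 0  (cmp 1,0)
jg L2: taken
ecx=20+9=29
esi=4&12=4
After step 15: esi = 4.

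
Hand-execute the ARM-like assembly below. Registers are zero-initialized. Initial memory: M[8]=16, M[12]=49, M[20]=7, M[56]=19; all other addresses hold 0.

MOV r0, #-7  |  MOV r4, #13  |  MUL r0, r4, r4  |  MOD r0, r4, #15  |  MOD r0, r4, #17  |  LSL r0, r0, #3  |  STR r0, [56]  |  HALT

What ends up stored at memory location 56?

104

MOV r0, #-7 → r0=-7
MOV r4, #13 → r4=13
MUL r0, r4, r4 → r0=13*13=169
MOD r0, r4, #15 → r0=13%15=13
MOD r0, r4, #17 → r0=13%17=13
LSL r0, r0, #3 → r0=13<<3=104
STR r0, [56] → M[56]=104
halt.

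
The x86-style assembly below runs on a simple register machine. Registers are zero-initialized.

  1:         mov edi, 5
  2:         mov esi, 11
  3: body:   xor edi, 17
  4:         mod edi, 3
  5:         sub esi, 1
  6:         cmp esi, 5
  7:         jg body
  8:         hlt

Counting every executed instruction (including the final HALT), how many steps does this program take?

33

after mov edi, 5: edi=5
after mov esi, 11: esi=11
after xor edi, 17: edi=5^17=20
after mod edi, 3: edi=20%3=2
after sub esi, 1: esi=11-1=10
cmp esi, 5  (cmp 10,5)
jg body: taken
after xor edi, 17: edi=2^17=19
after mod edi, 3: edi=19%3=1
after sub esi, 1: esi=10-1=9
cmp esi, 5  (cmp 9,5)
jg body: taken
after xor edi, 17: edi=1^17=16
after mod edi, 3: edi=16%3=1
after sub esi, 1: esi=9-1=8
cmp esi, 5  (cmp 8,5)
jg body: taken
after xor edi, 17: edi=1^17=16
after mod edi, 3: edi=16%3=1
after sub esi, 1: esi=8-1=7
cmp esi, 5  (cmp 7,5)
jg body: taken
after xor edi, 17: edi=1^17=16
after mod edi, 3: edi=16%3=1
after sub esi, 1: esi=7-1=6
cmp esi, 5  (cmp 6,5)
jg body: taken
after xor edi, 17: edi=1^17=16
after mod edi, 3: edi=16%3=1
after sub esi, 1: esi=6-1=5
cmp esi, 5  (cmp 5,5)
jg body: not taken
halt.
Total executed instructions: 33.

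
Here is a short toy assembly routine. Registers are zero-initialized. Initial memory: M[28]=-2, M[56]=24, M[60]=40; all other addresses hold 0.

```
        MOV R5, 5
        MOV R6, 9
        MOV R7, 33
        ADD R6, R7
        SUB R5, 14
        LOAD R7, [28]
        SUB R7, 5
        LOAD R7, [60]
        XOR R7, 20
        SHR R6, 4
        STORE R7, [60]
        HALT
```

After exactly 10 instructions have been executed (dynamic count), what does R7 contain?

MOV R5, 5 → R5=5
MOV R6, 9 → R6=9
MOV R7, 33 → R7=33
ADD R6, R7 → R6=9+33=42
SUB R5, 14 → R5=5-14=-9
LOAD R7, [28] → R7=M[28]=-2
SUB R7, 5 → R7=(-2)-5=-7
LOAD R7, [60] → R7=M[60]=40
XOR R7, 20 → R7=40^20=60
SHR R6, 4 → R6=42>>4=2
After step 10: R7 = 60.

60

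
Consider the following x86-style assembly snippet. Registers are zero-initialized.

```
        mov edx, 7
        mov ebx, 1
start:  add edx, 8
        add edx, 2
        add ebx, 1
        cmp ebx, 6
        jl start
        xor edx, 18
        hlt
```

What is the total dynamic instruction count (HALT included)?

after mov edx, 7: edx=7
after mov ebx, 1: ebx=1
after add edx, 8: edx=7+8=15
after add edx, 2: edx=15+2=17
after add ebx, 1: ebx=1+1=2
cmp ebx, 6  (cmp 2,6)
jl start: taken
after add edx, 8: edx=17+8=25
after add edx, 2: edx=25+2=27
after add ebx, 1: ebx=2+1=3
cmp ebx, 6  (cmp 3,6)
jl start: taken
after add edx, 8: edx=27+8=35
after add edx, 2: edx=35+2=37
after add ebx, 1: ebx=3+1=4
cmp ebx, 6  (cmp 4,6)
jl start: taken
after add edx, 8: edx=37+8=45
after add edx, 2: edx=45+2=47
after add ebx, 1: ebx=4+1=5
cmp ebx, 6  (cmp 5,6)
jl start: taken
after add edx, 8: edx=47+8=55
after add edx, 2: edx=55+2=57
after add ebx, 1: ebx=5+1=6
cmp ebx, 6  (cmp 6,6)
jl start: not taken
after xor edx, 18: edx=57^18=43
halt.
Total executed instructions: 29.

29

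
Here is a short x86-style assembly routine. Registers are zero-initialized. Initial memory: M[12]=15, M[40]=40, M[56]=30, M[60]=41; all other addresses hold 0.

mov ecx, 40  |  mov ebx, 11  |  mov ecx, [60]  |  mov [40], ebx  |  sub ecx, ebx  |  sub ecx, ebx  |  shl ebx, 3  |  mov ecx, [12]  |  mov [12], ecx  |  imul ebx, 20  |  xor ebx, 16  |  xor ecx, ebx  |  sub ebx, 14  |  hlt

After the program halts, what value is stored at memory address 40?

after mov ecx, 40: ecx=40
after mov ebx, 11: ebx=11
after mov ecx, [60]: ecx=M[60]=41
mov [40], ebx → M[40]=11
after sub ecx, ebx: ecx=41-11=30
after sub ecx, ebx: ecx=30-11=19
after shl ebx, 3: ebx=11<<3=88
after mov ecx, [12]: ecx=M[12]=15
mov [12], ecx → M[12]=15
after imul ebx, 20: ebx=88*20=1760
after xor ebx, 16: ebx=1760^16=1776
after xor ecx, ebx: ecx=15^1776=1791
after sub ebx, 14: ebx=1776-14=1762
halt.

11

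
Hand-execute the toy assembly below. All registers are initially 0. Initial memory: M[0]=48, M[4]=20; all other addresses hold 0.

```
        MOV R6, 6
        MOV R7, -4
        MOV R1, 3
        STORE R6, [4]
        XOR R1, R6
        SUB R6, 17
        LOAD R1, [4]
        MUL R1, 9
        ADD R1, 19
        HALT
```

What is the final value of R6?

-11

R6=6
R7=-4
R1=3
STORE R6, [4] → M[4]=6
R1=3^6=5
R6=6-17=-11
R1=M[4]=6
R1=6*9=54
R1=54+19=73
halt.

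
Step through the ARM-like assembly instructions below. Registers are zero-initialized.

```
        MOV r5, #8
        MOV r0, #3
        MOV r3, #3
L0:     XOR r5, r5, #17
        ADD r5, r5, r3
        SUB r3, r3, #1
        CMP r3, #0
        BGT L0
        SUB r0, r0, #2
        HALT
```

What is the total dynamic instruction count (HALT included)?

20

after MOV r5, #8: r5=8
after MOV r0, #3: r0=3
after MOV r3, #3: r3=3
after XOR r5, r5, #17: r5=8^17=25
after ADD r5, r5, r3: r5=25+3=28
after SUB r3, r3, #1: r3=3-1=2
CMP r3, #0  (cmp 2,0)
BGT L0: taken
after XOR r5, r5, #17: r5=28^17=13
after ADD r5, r5, r3: r5=13+2=15
after SUB r3, r3, #1: r3=2-1=1
CMP r3, #0  (cmp 1,0)
BGT L0: taken
after XOR r5, r5, #17: r5=15^17=30
after ADD r5, r5, r3: r5=30+1=31
after SUB r3, r3, #1: r3=1-1=0
CMP r3, #0  (cmp 0,0)
BGT L0: not taken
after SUB r0, r0, #2: r0=3-2=1
halt.
Total executed instructions: 20.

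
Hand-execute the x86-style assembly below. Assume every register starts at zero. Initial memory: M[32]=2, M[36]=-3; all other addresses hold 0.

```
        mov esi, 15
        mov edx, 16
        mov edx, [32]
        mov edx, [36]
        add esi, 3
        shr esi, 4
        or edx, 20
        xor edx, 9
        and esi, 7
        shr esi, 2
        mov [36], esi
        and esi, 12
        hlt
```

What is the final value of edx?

-12

mov esi, 15 → esi=15
mov edx, 16 → edx=16
mov edx, [32] → edx=M[32]=2
mov edx, [36] → edx=M[36]=-3
add esi, 3 → esi=15+3=18
shr esi, 4 → esi=18>>4=1
or edx, 20 → edx=(-3)|20=-3
xor edx, 9 → edx=(-3)^9=-12
and esi, 7 → esi=1&7=1
shr esi, 2 → esi=1>>2=0
mov [36], esi → M[36]=0
and esi, 12 → esi=0&12=0
halt.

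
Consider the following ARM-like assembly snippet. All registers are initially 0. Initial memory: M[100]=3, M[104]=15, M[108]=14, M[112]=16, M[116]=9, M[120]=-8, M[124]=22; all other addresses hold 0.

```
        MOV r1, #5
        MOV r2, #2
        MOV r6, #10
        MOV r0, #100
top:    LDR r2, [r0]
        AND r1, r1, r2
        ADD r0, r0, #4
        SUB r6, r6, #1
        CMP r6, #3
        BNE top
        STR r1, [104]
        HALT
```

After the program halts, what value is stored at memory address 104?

MOV r1, #5 → r1=5
MOV r2, #2 → r2=2
MOV r6, #10 → r6=10
MOV r0, #100 → r0=100
LDR r2, [r0] → r2=M[100]=3
AND r1, r1, r2 → r1=5&3=1
ADD r0, r0, #4 → r0=100+4=104
SUB r6, r6, #1 → r6=10-1=9
CMP r6, #3  (cmp 9,3)
BNE top: taken
LDR r2, [r0] → r2=M[104]=15
AND r1, r1, r2 → r1=1&15=1
ADD r0, r0, #4 → r0=104+4=108
SUB r6, r6, #1 → r6=9-1=8
CMP r6, #3  (cmp 8,3)
BNE top: taken
LDR r2, [r0] → r2=M[108]=14
AND r1, r1, r2 → r1=1&14=0
ADD r0, r0, #4 → r0=108+4=112
SUB r6, r6, #1 → r6=8-1=7
CMP r6, #3  (cmp 7,3)
BNE top: taken
LDR r2, [r0] → r2=M[112]=16
AND r1, r1, r2 → r1=0&16=0
ADD r0, r0, #4 → r0=112+4=116
SUB r6, r6, #1 → r6=7-1=6
CMP r6, #3  (cmp 6,3)
BNE top: taken
LDR r2, [r0] → r2=M[116]=9
AND r1, r1, r2 → r1=0&9=0
ADD r0, r0, #4 → r0=116+4=120
SUB r6, r6, #1 → r6=6-1=5
CMP r6, #3  (cmp 5,3)
BNE top: taken
LDR r2, [r0] → r2=M[120]=-8
AND r1, r1, r2 → r1=0&(-8)=0
ADD r0, r0, #4 → r0=120+4=124
SUB r6, r6, #1 → r6=5-1=4
CMP r6, #3  (cmp 4,3)
BNE top: taken
LDR r2, [r0] → r2=M[124]=22
AND r1, r1, r2 → r1=0&22=0
ADD r0, r0, #4 → r0=124+4=128
SUB r6, r6, #1 → r6=4-1=3
CMP r6, #3  (cmp 3,3)
BNE top: not taken
STR r1, [104] → M[104]=0
halt.

0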